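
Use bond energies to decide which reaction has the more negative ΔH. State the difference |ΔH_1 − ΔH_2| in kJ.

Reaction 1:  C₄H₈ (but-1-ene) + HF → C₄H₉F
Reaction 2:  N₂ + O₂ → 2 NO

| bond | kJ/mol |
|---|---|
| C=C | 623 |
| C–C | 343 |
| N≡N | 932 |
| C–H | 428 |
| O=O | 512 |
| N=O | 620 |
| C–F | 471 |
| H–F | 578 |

Reaction 1, by 245 kJ

Reaction 1:
  Bonds broken (reactants):
    C–C: 2 × 343 = 686
    C–H: 8 × 428 = 3424
    C=C: 1 × 623 = 623
    H–F: 1 × 578 = 578
    Σ(broken) = 5311 kJ
  Bonds formed (products):
    C–C: 3 × 343 = 1029
    C–F: 1 × 471 = 471
    C–H: 9 × 428 = 3852
    Σ(formed) = 5352 kJ
  ΔH_1 = 5311 − 5352 = −41 kJ
Reaction 2:
  Bonds broken (reactants):
    N≡N: 1 × 932 = 932
    O=O: 1 × 512 = 512
    Σ(broken) = 1444 kJ
  Bonds formed (products):
    N=O: 2 × 620 = 1240
    Σ(formed) = 1240 kJ
  ΔH_2 = 1444 − 1240 = +204 kJ
ΔH_1 − ΔH_2 = −245 kJ, so reaction 1 has the more negative ΔH; |ΔH_1 − ΔH_2| = 245 kJ.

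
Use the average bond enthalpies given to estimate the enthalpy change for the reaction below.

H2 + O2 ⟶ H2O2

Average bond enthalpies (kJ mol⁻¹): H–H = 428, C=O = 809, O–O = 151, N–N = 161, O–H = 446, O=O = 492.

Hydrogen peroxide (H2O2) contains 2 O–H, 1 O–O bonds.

ΔH ≈ −123 kJ

Bonds broken (reactants):
  H–H: 1 × 428 = 428
  O=O: 1 × 492 = 492
  Σ(broken) = 920 kJ
Bonds formed (products):
  O–H: 2 × 446 = 892
  O–O: 1 × 151 = 151
  Σ(formed) = 1043 kJ
ΔH = Σ(broken) − Σ(formed) = 920 − 1043 = −123 kJ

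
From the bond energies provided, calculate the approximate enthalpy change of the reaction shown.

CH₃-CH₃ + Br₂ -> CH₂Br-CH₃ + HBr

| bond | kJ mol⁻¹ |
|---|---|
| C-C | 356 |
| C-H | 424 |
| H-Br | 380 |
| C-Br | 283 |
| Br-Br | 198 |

ΔH ≈ −41 kJ

Bonds broken (reactants):
  Br-Br: 1 × 198 = 198
  C-C: 1 × 356 = 356
  C-H: 6 × 424 = 2544
  Σ(broken) = 3098 kJ
Bonds formed (products):
  C-Br: 1 × 283 = 283
  C-C: 1 × 356 = 356
  C-H: 5 × 424 = 2120
  H-Br: 1 × 380 = 380
  Σ(formed) = 3139 kJ
ΔH = Σ(broken) − Σ(formed) = 3098 − 3139 = −41 kJ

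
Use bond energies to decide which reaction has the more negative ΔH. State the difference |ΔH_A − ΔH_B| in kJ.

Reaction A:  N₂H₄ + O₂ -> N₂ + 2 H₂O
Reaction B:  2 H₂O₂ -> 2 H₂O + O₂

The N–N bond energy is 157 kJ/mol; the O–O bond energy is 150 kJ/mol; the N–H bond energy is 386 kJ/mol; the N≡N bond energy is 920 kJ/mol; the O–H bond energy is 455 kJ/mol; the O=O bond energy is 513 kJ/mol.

Reaction A:
  Bonds broken (reactants):
    N–H: 4 × 386 = 1544
    N–N: 1 × 157 = 157
    O=O: 1 × 513 = 513
    Σ(broken) = 2214 kJ
  Bonds formed (products):
    N≡N: 1 × 920 = 920
    O–H: 4 × 455 = 1820
    Σ(formed) = 2740 kJ
  ΔH_A = 2214 − 2740 = −526 kJ
Reaction B:
  Bonds broken (reactants):
    O–H: 4 × 455 = 1820
    O–O: 2 × 150 = 300
    Σ(broken) = 2120 kJ
  Bonds formed (products):
    O–H: 4 × 455 = 1820
    O=O: 1 × 513 = 513
    Σ(formed) = 2333 kJ
  ΔH_B = 2120 − 2333 = −213 kJ
ΔH_A − ΔH_B = −313 kJ, so reaction A has the more negative ΔH; |ΔH_A − ΔH_B| = 313 kJ.

Reaction A, by 313 kJ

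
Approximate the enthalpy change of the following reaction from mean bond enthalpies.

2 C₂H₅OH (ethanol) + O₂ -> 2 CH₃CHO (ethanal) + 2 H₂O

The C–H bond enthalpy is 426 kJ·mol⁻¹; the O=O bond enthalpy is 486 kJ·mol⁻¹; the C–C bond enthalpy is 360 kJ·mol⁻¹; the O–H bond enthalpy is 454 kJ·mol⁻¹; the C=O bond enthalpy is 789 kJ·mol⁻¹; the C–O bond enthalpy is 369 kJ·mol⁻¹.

ΔH ≈ −410 kJ

Bonds broken (reactants):
  C–C: 2 × 360 = 720
  C–H: 10 × 426 = 4260
  C–O: 2 × 369 = 738
  O–H: 2 × 454 = 908
  O=O: 1 × 486 = 486
  Σ(broken) = 7112 kJ
Bonds formed (products):
  C–C: 2 × 360 = 720
  C–H: 8 × 426 = 3408
  C=O: 2 × 789 = 1578
  O–H: 4 × 454 = 1816
  Σ(formed) = 7522 kJ
ΔH = Σ(broken) − Σ(formed) = 7112 − 7522 = −410 kJ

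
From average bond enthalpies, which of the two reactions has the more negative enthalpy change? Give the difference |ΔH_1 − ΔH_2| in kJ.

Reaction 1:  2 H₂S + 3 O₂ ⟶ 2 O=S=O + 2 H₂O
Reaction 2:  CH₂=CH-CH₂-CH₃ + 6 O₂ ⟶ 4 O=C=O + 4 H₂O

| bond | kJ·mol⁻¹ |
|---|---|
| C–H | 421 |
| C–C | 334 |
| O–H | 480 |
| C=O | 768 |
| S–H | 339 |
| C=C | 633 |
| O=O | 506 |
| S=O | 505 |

Reaction 2, by 1213 kJ

Reaction 1:
  Bonds broken (reactants):
    O=O: 3 × 506 = 1518
    S–H: 4 × 339 = 1356
    Σ(broken) = 2874 kJ
  Bonds formed (products):
    O–H: 4 × 480 = 1920
    S=O: 4 × 505 = 2020
    Σ(formed) = 3940 kJ
  ΔH_1 = 2874 − 3940 = −1066 kJ
Reaction 2:
  Bonds broken (reactants):
    C–C: 2 × 334 = 668
    C–H: 8 × 421 = 3368
    C=C: 1 × 633 = 633
    O=O: 6 × 506 = 3036
    Σ(broken) = 7705 kJ
  Bonds formed (products):
    C=O: 8 × 768 = 6144
    O–H: 8 × 480 = 3840
    Σ(formed) = 9984 kJ
  ΔH_2 = 7705 − 9984 = −2279 kJ
ΔH_1 − ΔH_2 = +1213 kJ, so reaction 2 has the more negative ΔH; |ΔH_1 − ΔH_2| = 1213 kJ.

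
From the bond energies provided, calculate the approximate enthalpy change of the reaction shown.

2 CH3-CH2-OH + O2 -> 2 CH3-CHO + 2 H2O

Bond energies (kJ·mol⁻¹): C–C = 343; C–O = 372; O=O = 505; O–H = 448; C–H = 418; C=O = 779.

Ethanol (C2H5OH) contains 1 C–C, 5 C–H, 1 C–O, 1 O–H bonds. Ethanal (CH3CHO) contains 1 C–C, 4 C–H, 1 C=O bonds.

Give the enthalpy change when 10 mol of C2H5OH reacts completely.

Bonds broken (reactants):
  C–C: 2 × 343 = 686
  C–H: 10 × 418 = 4180
  C–O: 2 × 372 = 744
  O–H: 2 × 448 = 896
  O=O: 1 × 505 = 505
  Σ(broken) = 7011 kJ
Bonds formed (products):
  C–C: 2 × 343 = 686
  C–H: 8 × 418 = 3344
  C=O: 2 × 779 = 1558
  O–H: 4 × 448 = 1792
  Σ(formed) = 7380 kJ
ΔH = Σ(broken) − Σ(formed) = 7011 − 7380 = −369 kJ
For 5× the reaction as written: 5 × (−369) = −1845 kJ

ΔH = −1845 kJ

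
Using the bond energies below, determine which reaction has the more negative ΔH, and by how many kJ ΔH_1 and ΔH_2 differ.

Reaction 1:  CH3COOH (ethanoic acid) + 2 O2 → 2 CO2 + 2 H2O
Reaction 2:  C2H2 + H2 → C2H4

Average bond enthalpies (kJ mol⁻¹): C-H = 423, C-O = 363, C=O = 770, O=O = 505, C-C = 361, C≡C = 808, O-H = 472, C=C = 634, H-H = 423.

Reaction 1:
  Bonds broken (reactants):
    C-C: 1 × 361 = 361
    C-H: 3 × 423 = 1269
    C-O: 1 × 363 = 363
    C=O: 1 × 770 = 770
    O-H: 1 × 472 = 472
    O=O: 2 × 505 = 1010
    Σ(broken) = 4245 kJ
  Bonds formed (products):
    C=O: 4 × 770 = 3080
    O-H: 4 × 472 = 1888
    Σ(formed) = 4968 kJ
  ΔH_1 = 4245 − 4968 = −723 kJ
Reaction 2:
  Bonds broken (reactants):
    C≡C: 1 × 808 = 808
    C-H: 2 × 423 = 846
    H-H: 1 × 423 = 423
    Σ(broken) = 2077 kJ
  Bonds formed (products):
    C-H: 4 × 423 = 1692
    C=C: 1 × 634 = 634
    Σ(formed) = 2326 kJ
  ΔH_2 = 2077 − 2326 = −249 kJ
ΔH_1 − ΔH_2 = −474 kJ, so reaction 1 has the more negative ΔH; |ΔH_1 − ΔH_2| = 474 kJ.

Reaction 1, by 474 kJ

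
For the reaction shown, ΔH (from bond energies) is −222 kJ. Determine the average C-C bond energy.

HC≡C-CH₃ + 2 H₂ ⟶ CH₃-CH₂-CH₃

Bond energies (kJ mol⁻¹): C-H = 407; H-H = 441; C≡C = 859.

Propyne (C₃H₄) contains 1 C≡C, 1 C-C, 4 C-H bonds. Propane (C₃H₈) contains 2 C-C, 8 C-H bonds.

Let D be the C-C bond energy.
Σ(broken) = 1×859 + 1×D + 4×407 + 2×441 = 3369 + D
Σ(formed) = 2×D + 8×407 = 3256 + 2D
ΔH = Σ(broken) − Σ(formed) = (3369 + D) − (3256 + 2D) = +113 − D
Setting this equal to −222 kJ gives D = 335 kJ/mol.

D(C-C) ≈ 335 kJ/mol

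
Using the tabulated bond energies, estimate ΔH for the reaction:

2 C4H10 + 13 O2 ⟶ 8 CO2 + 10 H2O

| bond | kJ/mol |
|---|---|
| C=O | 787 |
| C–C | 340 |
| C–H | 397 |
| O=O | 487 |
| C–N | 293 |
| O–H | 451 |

ΔH ≈ −5301 kJ

Bonds broken (reactants):
  C–C: 6 × 340 = 2040
  C–H: 20 × 397 = 7940
  O=O: 13 × 487 = 6331
  Σ(broken) = 16311 kJ
Bonds formed (products):
  C=O: 16 × 787 = 12592
  O–H: 20 × 451 = 9020
  Σ(formed) = 21612 kJ
ΔH = Σ(broken) − Σ(formed) = 16311 − 21612 = −5301 kJ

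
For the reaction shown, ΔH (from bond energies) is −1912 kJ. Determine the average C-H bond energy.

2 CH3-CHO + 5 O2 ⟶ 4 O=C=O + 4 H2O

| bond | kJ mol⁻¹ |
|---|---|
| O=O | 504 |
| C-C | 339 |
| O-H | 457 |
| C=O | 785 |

D(C-H) ≈ 407 kJ/mol

Let D be the C-H bond energy.
Σ(broken) = 2×339 + 8×D + 2×785 + 5×504 = 4768 + 8D
Σ(formed) = 8×785 + 8×457 = 9936
ΔH = Σ(broken) − Σ(formed) = (4768 + 8D) − (9936) = −5168 + 8D
Setting this equal to −1912 kJ gives 8D = 3256, so D = 407 kJ/mol.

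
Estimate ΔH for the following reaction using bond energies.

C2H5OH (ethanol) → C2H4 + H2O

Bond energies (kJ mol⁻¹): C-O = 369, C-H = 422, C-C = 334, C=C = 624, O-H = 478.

Bonds broken (reactants):
  C-C: 1 × 334 = 334
  C-H: 5 × 422 = 2110
  C-O: 1 × 369 = 369
  O-H: 1 × 478 = 478
  Σ(broken) = 3291 kJ
Bonds formed (products):
  C-H: 4 × 422 = 1688
  C=C: 1 × 624 = 624
  O-H: 2 × 478 = 956
  Σ(formed) = 3268 kJ
ΔH = Σ(broken) − Σ(formed) = 3291 − 3268 = +23 kJ

ΔH ≈ +23 kJ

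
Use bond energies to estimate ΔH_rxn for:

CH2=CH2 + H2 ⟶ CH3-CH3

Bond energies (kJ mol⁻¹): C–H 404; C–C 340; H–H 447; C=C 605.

ΔH ≈ −96 kJ

Bonds broken (reactants):
  C–H: 4 × 404 = 1616
  C=C: 1 × 605 = 605
  H–H: 1 × 447 = 447
  Σ(broken) = 2668 kJ
Bonds formed (products):
  C–C: 1 × 340 = 340
  C–H: 6 × 404 = 2424
  Σ(formed) = 2764 kJ
ΔH = Σ(broken) − Σ(formed) = 2668 − 2764 = −96 kJ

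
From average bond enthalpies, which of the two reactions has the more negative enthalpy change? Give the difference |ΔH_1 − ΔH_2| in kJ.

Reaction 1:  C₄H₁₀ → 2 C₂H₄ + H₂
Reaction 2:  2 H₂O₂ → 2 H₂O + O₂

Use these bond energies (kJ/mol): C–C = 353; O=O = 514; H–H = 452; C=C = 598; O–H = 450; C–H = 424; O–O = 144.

Reaction 2, by 485 kJ

Reaction 1:
  Bonds broken (reactants):
    C–C: 3 × 353 = 1059
    C–H: 10 × 424 = 4240
    Σ(broken) = 5299 kJ
  Bonds formed (products):
    C–H: 8 × 424 = 3392
    C=C: 2 × 598 = 1196
    H–H: 1 × 452 = 452
    Σ(formed) = 5040 kJ
  ΔH_1 = 5299 − 5040 = +259 kJ
Reaction 2:
  Bonds broken (reactants):
    O–H: 4 × 450 = 1800
    O–O: 2 × 144 = 288
    Σ(broken) = 2088 kJ
  Bonds formed (products):
    O–H: 4 × 450 = 1800
    O=O: 1 × 514 = 514
    Σ(formed) = 2314 kJ
  ΔH_2 = 2088 − 2314 = −226 kJ
ΔH_1 − ΔH_2 = +485 kJ, so reaction 2 has the more negative ΔH; |ΔH_1 − ΔH_2| = 485 kJ.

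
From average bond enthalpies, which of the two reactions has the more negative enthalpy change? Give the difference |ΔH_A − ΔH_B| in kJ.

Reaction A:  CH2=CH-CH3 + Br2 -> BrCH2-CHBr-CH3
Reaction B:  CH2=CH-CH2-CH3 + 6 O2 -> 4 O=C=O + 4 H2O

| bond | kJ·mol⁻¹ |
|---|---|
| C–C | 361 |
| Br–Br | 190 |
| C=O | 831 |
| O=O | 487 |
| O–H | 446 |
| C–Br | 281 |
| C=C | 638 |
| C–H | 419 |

Reaction B, by 2487 kJ

Reaction A:
  Bonds broken (reactants):
    Br–Br: 1 × 190 = 190
    C–C: 1 × 361 = 361
    C–H: 6 × 419 = 2514
    C=C: 1 × 638 = 638
    Σ(broken) = 3703 kJ
  Bonds formed (products):
    C–Br: 2 × 281 = 562
    C–C: 2 × 361 = 722
    C–H: 6 × 419 = 2514
    Σ(formed) = 3798 kJ
  ΔH_A = 3703 − 3798 = −95 kJ
Reaction B:
  Bonds broken (reactants):
    C–C: 2 × 361 = 722
    C–H: 8 × 419 = 3352
    C=C: 1 × 638 = 638
    O=O: 6 × 487 = 2922
    Σ(broken) = 7634 kJ
  Bonds formed (products):
    C=O: 8 × 831 = 6648
    O–H: 8 × 446 = 3568
    Σ(formed) = 10216 kJ
  ΔH_B = 7634 − 10216 = −2582 kJ
ΔH_A − ΔH_B = +2487 kJ, so reaction B has the more negative ΔH; |ΔH_A − ΔH_B| = 2487 kJ.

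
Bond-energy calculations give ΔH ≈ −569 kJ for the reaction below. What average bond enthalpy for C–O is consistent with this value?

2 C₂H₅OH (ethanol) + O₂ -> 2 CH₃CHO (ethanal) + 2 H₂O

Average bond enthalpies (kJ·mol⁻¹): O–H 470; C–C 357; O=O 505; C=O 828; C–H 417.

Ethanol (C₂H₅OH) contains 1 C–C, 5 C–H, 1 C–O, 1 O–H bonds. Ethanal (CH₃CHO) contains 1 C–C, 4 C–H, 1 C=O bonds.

D(C–O) ≈ 344 kJ/mol

Let D be the C–O bond energy.
Σ(broken) = 2×357 + 10×417 + 2×D + 2×470 + 1×505 = 6329 + 2D
Σ(formed) = 2×357 + 8×417 + 2×828 + 4×470 = 7586
ΔH = Σ(broken) − Σ(formed) = (6329 + 2D) − (7586) = −1257 + 2D
Setting this equal to −569 kJ gives 2D = 688, so D = 344 kJ/mol.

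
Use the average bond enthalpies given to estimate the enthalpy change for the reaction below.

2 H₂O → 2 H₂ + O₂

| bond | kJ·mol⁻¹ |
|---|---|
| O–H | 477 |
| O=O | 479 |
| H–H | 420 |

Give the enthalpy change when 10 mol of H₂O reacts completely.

ΔH = +2945 kJ

Bonds broken (reactants):
  O–H: 4 × 477 = 1908
  Σ(broken) = 1908 kJ
Bonds formed (products):
  H–H: 2 × 420 = 840
  O=O: 1 × 479 = 479
  Σ(formed) = 1319 kJ
ΔH = Σ(broken) − Σ(formed) = 1908 − 1319 = +589 kJ
For 5× the reaction as written: 5 × (+589) = +2945 kJ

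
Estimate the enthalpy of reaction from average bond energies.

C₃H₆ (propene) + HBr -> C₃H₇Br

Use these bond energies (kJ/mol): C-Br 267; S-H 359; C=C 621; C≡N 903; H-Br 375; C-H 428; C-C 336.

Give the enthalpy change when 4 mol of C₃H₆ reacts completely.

ΔH = −140 kJ

Bonds broken (reactants):
  C-C: 1 × 336 = 336
  C-H: 6 × 428 = 2568
  C=C: 1 × 621 = 621
  H-Br: 1 × 375 = 375
  Σ(broken) = 3900 kJ
Bonds formed (products):
  C-Br: 1 × 267 = 267
  C-C: 2 × 336 = 672
  C-H: 7 × 428 = 2996
  Σ(formed) = 3935 kJ
ΔH = Σ(broken) − Σ(formed) = 3900 − 3935 = −35 kJ
For 4× the reaction as written: 4 × (−35) = −140 kJ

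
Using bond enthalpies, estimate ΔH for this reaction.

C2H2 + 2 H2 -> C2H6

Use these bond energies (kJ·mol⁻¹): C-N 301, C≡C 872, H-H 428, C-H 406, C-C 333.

ΔH ≈ −229 kJ

Bonds broken (reactants):
  C≡C: 1 × 872 = 872
  C-H: 2 × 406 = 812
  H-H: 2 × 428 = 856
  Σ(broken) = 2540 kJ
Bonds formed (products):
  C-C: 1 × 333 = 333
  C-H: 6 × 406 = 2436
  Σ(formed) = 2769 kJ
ΔH = Σ(broken) − Σ(formed) = 2540 − 2769 = −229 kJ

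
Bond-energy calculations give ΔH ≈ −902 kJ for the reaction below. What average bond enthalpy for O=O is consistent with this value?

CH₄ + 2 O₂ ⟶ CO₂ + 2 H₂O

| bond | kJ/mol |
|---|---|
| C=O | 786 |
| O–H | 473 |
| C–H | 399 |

Let D be the O=O bond energy.
Σ(broken) = 4×399 + 2×D = 1596 + 2D
Σ(formed) = 2×786 + 4×473 = 3464
ΔH = Σ(broken) − Σ(formed) = (1596 + 2D) − (3464) = −1868 + 2D
Setting this equal to −902 kJ gives 2D = 966, so D = 483 kJ/mol.

D(O=O) ≈ 483 kJ/mol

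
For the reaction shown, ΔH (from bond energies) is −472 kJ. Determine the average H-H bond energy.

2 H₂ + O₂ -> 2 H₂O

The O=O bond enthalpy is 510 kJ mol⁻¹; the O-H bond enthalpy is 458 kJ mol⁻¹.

Let D be the H-H bond energy.
Σ(broken) = 2×D + 1×510 = 510 + 2D
Σ(formed) = 4×458 = 1832
ΔH = Σ(broken) − Σ(formed) = (510 + 2D) − (1832) = −1322 + 2D
Setting this equal to −472 kJ gives 2D = 850, so D = 425 kJ/mol.

D(H-H) ≈ 425 kJ/mol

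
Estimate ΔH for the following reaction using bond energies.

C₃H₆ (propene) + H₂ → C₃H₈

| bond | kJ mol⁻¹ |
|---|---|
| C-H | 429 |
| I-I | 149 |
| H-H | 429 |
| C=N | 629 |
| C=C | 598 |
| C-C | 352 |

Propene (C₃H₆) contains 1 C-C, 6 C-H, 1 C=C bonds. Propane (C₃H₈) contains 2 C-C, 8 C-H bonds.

ΔH ≈ −183 kJ

Bonds broken (reactants):
  C-C: 1 × 352 = 352
  C-H: 6 × 429 = 2574
  C=C: 1 × 598 = 598
  H-H: 1 × 429 = 429
  Σ(broken) = 3953 kJ
Bonds formed (products):
  C-C: 2 × 352 = 704
  C-H: 8 × 429 = 3432
  Σ(formed) = 4136 kJ
ΔH = Σ(broken) − Σ(formed) = 3953 − 4136 = −183 kJ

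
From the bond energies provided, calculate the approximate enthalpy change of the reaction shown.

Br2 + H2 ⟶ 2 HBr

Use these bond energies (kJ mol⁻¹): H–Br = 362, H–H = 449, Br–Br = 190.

ΔH ≈ −85 kJ

Bonds broken (reactants):
  Br–Br: 1 × 190 = 190
  H–H: 1 × 449 = 449
  Σ(broken) = 639 kJ
Bonds formed (products):
  H–Br: 2 × 362 = 724
  Σ(formed) = 724 kJ
ΔH = Σ(broken) − Σ(formed) = 639 − 724 = −85 kJ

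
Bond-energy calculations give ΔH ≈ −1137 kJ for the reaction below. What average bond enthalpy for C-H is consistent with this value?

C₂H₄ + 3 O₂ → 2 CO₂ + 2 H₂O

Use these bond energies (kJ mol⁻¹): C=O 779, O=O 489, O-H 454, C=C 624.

Let D be the C-H bond energy.
Σ(broken) = 4×D + 1×624 + 3×489 = 2091 + 4D
Σ(formed) = 4×779 + 4×454 = 4932
ΔH = Σ(broken) − Σ(formed) = (2091 + 4D) − (4932) = −2841 + 4D
Setting this equal to −1137 kJ gives 4D = 1704, so D = 426 kJ/mol.

D(C-H) ≈ 426 kJ/mol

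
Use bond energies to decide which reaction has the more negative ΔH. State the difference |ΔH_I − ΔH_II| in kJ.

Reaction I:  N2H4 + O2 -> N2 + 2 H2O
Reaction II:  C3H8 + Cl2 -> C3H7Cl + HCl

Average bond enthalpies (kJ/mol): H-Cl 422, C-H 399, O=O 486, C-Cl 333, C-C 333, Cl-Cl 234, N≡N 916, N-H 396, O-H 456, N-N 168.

Reaction I:
  Bonds broken (reactants):
    N-H: 4 × 396 = 1584
    N-N: 1 × 168 = 168
    O=O: 1 × 486 = 486
    Σ(broken) = 2238 kJ
  Bonds formed (products):
    N≡N: 1 × 916 = 916
    O-H: 4 × 456 = 1824
    Σ(formed) = 2740 kJ
  ΔH_I = 2238 − 2740 = −502 kJ
Reaction II:
  Bonds broken (reactants):
    C-C: 2 × 333 = 666
    C-H: 8 × 399 = 3192
    Cl-Cl: 1 × 234 = 234
    Σ(broken) = 4092 kJ
  Bonds formed (products):
    C-C: 2 × 333 = 666
    C-Cl: 1 × 333 = 333
    C-H: 7 × 399 = 2793
    H-Cl: 1 × 422 = 422
    Σ(formed) = 4214 kJ
  ΔH_II = 4092 − 4214 = −122 kJ
ΔH_I − ΔH_II = −380 kJ, so reaction I has the more negative ΔH; |ΔH_I − ΔH_II| = 380 kJ.

Reaction I, by 380 kJ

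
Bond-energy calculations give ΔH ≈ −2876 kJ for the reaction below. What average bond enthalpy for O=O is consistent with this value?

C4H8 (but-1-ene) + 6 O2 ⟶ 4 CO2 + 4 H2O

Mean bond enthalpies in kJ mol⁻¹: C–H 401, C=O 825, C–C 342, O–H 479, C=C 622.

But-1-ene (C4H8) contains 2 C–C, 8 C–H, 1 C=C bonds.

D(O=O) ≈ 507 kJ/mol

Let D be the O=O bond energy.
Σ(broken) = 2×342 + 8×401 + 1×622 + 6×D = 4514 + 6D
Σ(formed) = 8×825 + 8×479 = 10432
ΔH = Σ(broken) − Σ(formed) = (4514 + 6D) − (10432) = −5918 + 6D
Setting this equal to −2876 kJ gives 6D = 3042, so D = 507 kJ/mol.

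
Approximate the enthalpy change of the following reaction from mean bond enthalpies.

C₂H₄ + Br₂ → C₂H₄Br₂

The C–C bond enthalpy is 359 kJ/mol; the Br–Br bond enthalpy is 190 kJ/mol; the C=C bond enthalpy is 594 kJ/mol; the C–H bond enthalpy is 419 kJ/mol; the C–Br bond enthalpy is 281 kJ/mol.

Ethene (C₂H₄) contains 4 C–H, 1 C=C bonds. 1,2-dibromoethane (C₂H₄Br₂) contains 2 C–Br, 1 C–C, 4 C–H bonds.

Bonds broken (reactants):
  Br–Br: 1 × 190 = 190
  C–H: 4 × 419 = 1676
  C=C: 1 × 594 = 594
  Σ(broken) = 2460 kJ
Bonds formed (products):
  C–Br: 2 × 281 = 562
  C–C: 1 × 359 = 359
  C–H: 4 × 419 = 1676
  Σ(formed) = 2597 kJ
ΔH = Σ(broken) − Σ(formed) = 2460 − 2597 = −137 kJ

ΔH ≈ −137 kJ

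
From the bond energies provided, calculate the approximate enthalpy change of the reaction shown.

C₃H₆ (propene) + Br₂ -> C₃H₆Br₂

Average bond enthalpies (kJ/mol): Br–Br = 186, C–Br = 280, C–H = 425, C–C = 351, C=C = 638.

Bonds broken (reactants):
  Br–Br: 1 × 186 = 186
  C–C: 1 × 351 = 351
  C–H: 6 × 425 = 2550
  C=C: 1 × 638 = 638
  Σ(broken) = 3725 kJ
Bonds formed (products):
  C–Br: 2 × 280 = 560
  C–C: 2 × 351 = 702
  C–H: 6 × 425 = 2550
  Σ(formed) = 3812 kJ
ΔH = Σ(broken) − Σ(formed) = 3725 − 3812 = −87 kJ

ΔH ≈ −87 kJ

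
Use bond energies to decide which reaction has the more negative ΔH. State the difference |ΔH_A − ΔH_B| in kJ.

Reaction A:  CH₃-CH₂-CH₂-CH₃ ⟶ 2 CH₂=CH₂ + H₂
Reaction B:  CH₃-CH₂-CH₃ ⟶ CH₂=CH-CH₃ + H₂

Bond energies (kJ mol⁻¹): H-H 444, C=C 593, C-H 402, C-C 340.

Reaction A:
  Bonds broken (reactants):
    C-C: 3 × 340 = 1020
    C-H: 10 × 402 = 4020
    Σ(broken) = 5040 kJ
  Bonds formed (products):
    C-H: 8 × 402 = 3216
    C=C: 2 × 593 = 1186
    H-H: 1 × 444 = 444
    Σ(formed) = 4846 kJ
  ΔH_A = 5040 − 4846 = +194 kJ
Reaction B:
  Bonds broken (reactants):
    C-C: 2 × 340 = 680
    C-H: 8 × 402 = 3216
    Σ(broken) = 3896 kJ
  Bonds formed (products):
    C-C: 1 × 340 = 340
    C-H: 6 × 402 = 2412
    C=C: 1 × 593 = 593
    H-H: 1 × 444 = 444
    Σ(formed) = 3789 kJ
  ΔH_B = 3896 − 3789 = +107 kJ
ΔH_A − ΔH_B = +87 kJ, so reaction B has the more negative ΔH; |ΔH_A − ΔH_B| = 87 kJ.

Reaction B, by 87 kJ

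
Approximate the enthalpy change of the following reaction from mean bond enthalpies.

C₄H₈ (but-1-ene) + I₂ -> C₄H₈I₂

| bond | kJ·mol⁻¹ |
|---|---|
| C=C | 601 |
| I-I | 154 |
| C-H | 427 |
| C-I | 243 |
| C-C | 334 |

Bonds broken (reactants):
  C-C: 2 × 334 = 668
  C-H: 8 × 427 = 3416
  C=C: 1 × 601 = 601
  I-I: 1 × 154 = 154
  Σ(broken) = 4839 kJ
Bonds formed (products):
  C-C: 3 × 334 = 1002
  C-H: 8 × 427 = 3416
  C-I: 2 × 243 = 486
  Σ(formed) = 4904 kJ
ΔH = Σ(broken) − Σ(formed) = 4839 − 4904 = −65 kJ

ΔH ≈ −65 kJ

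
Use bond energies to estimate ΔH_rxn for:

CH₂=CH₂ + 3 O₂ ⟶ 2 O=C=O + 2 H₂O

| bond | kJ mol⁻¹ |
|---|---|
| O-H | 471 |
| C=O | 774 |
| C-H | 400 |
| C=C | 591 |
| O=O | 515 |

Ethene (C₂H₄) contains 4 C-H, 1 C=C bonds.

Bonds broken (reactants):
  C-H: 4 × 400 = 1600
  C=C: 1 × 591 = 591
  O=O: 3 × 515 = 1545
  Σ(broken) = 3736 kJ
Bonds formed (products):
  C=O: 4 × 774 = 3096
  O-H: 4 × 471 = 1884
  Σ(formed) = 4980 kJ
ΔH = Σ(broken) − Σ(formed) = 3736 − 4980 = −1244 kJ

ΔH ≈ −1244 kJ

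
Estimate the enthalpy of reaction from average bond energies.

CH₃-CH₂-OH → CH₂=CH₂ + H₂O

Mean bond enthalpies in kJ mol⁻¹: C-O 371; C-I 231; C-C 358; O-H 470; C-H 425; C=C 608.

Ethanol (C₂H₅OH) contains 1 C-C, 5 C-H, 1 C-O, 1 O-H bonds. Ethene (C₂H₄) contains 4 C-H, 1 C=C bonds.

ΔH ≈ +76 kJ

Bonds broken (reactants):
  C-C: 1 × 358 = 358
  C-H: 5 × 425 = 2125
  C-O: 1 × 371 = 371
  O-H: 1 × 470 = 470
  Σ(broken) = 3324 kJ
Bonds formed (products):
  C-H: 4 × 425 = 1700
  C=C: 1 × 608 = 608
  O-H: 2 × 470 = 940
  Σ(formed) = 3248 kJ
ΔH = Σ(broken) − Σ(formed) = 3324 − 3248 = +76 kJ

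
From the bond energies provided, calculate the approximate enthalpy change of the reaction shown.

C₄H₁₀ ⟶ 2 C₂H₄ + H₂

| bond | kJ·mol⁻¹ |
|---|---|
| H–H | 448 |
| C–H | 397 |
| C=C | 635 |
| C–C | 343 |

ΔH ≈ +105 kJ

Bonds broken (reactants):
  C–C: 3 × 343 = 1029
  C–H: 10 × 397 = 3970
  Σ(broken) = 4999 kJ
Bonds formed (products):
  C–H: 8 × 397 = 3176
  C=C: 2 × 635 = 1270
  H–H: 1 × 448 = 448
  Σ(formed) = 4894 kJ
ΔH = Σ(broken) − Σ(formed) = 4999 − 4894 = +105 kJ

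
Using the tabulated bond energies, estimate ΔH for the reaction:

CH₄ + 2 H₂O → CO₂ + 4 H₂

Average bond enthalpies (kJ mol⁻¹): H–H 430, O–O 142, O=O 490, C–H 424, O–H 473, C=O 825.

Bonds broken (reactants):
  C–H: 4 × 424 = 1696
  O–H: 4 × 473 = 1892
  Σ(broken) = 3588 kJ
Bonds formed (products):
  C=O: 2 × 825 = 1650
  H–H: 4 × 430 = 1720
  Σ(formed) = 3370 kJ
ΔH = Σ(broken) − Σ(formed) = 3588 − 3370 = +218 kJ

ΔH ≈ +218 kJ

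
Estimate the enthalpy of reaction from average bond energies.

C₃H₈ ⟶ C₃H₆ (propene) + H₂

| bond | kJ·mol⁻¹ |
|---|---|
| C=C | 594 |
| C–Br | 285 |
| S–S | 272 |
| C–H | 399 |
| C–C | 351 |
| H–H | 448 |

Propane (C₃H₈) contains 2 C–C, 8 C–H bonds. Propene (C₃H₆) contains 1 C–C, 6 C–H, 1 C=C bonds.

ΔH ≈ +107 kJ

Bonds broken (reactants):
  C–C: 2 × 351 = 702
  C–H: 8 × 399 = 3192
  Σ(broken) = 3894 kJ
Bonds formed (products):
  C–C: 1 × 351 = 351
  C–H: 6 × 399 = 2394
  C=C: 1 × 594 = 594
  H–H: 1 × 448 = 448
  Σ(formed) = 3787 kJ
ΔH = Σ(broken) − Σ(formed) = 3894 − 3787 = +107 kJ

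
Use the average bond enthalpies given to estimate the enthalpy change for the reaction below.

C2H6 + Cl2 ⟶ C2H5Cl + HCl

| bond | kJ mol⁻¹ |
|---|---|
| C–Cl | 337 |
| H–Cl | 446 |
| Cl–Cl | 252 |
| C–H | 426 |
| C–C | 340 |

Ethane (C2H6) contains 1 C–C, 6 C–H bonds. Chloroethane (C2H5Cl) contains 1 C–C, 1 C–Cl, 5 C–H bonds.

Bonds broken (reactants):
  C–C: 1 × 340 = 340
  C–H: 6 × 426 = 2556
  Cl–Cl: 1 × 252 = 252
  Σ(broken) = 3148 kJ
Bonds formed (products):
  C–C: 1 × 340 = 340
  C–Cl: 1 × 337 = 337
  C–H: 5 × 426 = 2130
  H–Cl: 1 × 446 = 446
  Σ(formed) = 3253 kJ
ΔH = Σ(broken) − Σ(formed) = 3148 − 3253 = −105 kJ

ΔH ≈ −105 kJ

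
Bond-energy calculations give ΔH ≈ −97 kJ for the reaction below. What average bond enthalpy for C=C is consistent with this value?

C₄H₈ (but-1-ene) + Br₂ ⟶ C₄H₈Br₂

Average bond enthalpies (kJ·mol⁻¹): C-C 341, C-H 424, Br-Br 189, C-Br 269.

Let D be the C=C bond energy.
Σ(broken) = 1×189 + 2×341 + 8×424 + 1×D = 4263 + D
Σ(formed) = 2×269 + 3×341 + 8×424 = 4953
ΔH = Σ(broken) − Σ(formed) = (4263 + D) − (4953) = −690 + D
Setting this equal to −97 kJ gives D = 593 kJ/mol.

D(C=C) ≈ 593 kJ/mol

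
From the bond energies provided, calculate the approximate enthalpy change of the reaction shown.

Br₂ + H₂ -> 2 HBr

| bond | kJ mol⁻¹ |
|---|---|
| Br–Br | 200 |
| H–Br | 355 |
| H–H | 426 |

Bonds broken (reactants):
  Br–Br: 1 × 200 = 200
  H–H: 1 × 426 = 426
  Σ(broken) = 626 kJ
Bonds formed (products):
  H–Br: 2 × 355 = 710
  Σ(formed) = 710 kJ
ΔH = Σ(broken) − Σ(formed) = 626 − 710 = −84 kJ

ΔH ≈ −84 kJ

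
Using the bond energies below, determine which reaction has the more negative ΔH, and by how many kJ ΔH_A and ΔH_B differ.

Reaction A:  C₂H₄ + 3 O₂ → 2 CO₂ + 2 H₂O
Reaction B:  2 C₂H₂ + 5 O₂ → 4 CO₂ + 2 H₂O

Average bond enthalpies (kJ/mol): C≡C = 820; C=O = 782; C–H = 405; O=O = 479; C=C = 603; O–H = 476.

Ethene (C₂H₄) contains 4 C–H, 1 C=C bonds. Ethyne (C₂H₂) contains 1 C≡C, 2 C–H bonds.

Reaction A:
  Bonds broken (reactants):
    C–H: 4 × 405 = 1620
    C=C: 1 × 603 = 603
    O=O: 3 × 479 = 1437
    Σ(broken) = 3660 kJ
  Bonds formed (products):
    C=O: 4 × 782 = 3128
    O–H: 4 × 476 = 1904
    Σ(formed) = 5032 kJ
  ΔH_A = 3660 − 5032 = −1372 kJ
Reaction B:
  Bonds broken (reactants):
    C≡C: 2 × 820 = 1640
    C–H: 4 × 405 = 1620
    O=O: 5 × 479 = 2395
    Σ(broken) = 5655 kJ
  Bonds formed (products):
    C=O: 8 × 782 = 6256
    O–H: 4 × 476 = 1904
    Σ(formed) = 8160 kJ
  ΔH_B = 5655 − 8160 = −2505 kJ
ΔH_A − ΔH_B = +1133 kJ, so reaction B has the more negative ΔH; |ΔH_A − ΔH_B| = 1133 kJ.

Reaction B, by 1133 kJ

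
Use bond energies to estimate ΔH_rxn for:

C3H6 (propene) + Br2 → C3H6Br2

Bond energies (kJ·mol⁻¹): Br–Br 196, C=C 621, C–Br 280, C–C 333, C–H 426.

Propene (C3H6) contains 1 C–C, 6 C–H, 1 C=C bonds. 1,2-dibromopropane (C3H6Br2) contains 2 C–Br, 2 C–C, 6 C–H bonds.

ΔH ≈ −76 kJ

Bonds broken (reactants):
  Br–Br: 1 × 196 = 196
  C–C: 1 × 333 = 333
  C–H: 6 × 426 = 2556
  C=C: 1 × 621 = 621
  Σ(broken) = 3706 kJ
Bonds formed (products):
  C–Br: 2 × 280 = 560
  C–C: 2 × 333 = 666
  C–H: 6 × 426 = 2556
  Σ(formed) = 3782 kJ
ΔH = Σ(broken) − Σ(formed) = 3706 − 3782 = −76 kJ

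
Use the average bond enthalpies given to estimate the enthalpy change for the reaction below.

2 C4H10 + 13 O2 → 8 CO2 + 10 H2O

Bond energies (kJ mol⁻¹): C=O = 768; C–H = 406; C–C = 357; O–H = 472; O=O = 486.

ΔH ≈ −5148 kJ

Bonds broken (reactants):
  C–C: 6 × 357 = 2142
  C–H: 20 × 406 = 8120
  O=O: 13 × 486 = 6318
  Σ(broken) = 16580 kJ
Bonds formed (products):
  C=O: 16 × 768 = 12288
  O–H: 20 × 472 = 9440
  Σ(formed) = 21728 kJ
ΔH = Σ(broken) − Σ(formed) = 16580 − 21728 = −5148 kJ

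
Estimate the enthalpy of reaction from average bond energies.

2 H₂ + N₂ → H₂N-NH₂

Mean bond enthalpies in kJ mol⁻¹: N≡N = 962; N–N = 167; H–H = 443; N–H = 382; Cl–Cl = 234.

Bonds broken (reactants):
  H–H: 2 × 443 = 886
  N≡N: 1 × 962 = 962
  Σ(broken) = 1848 kJ
Bonds formed (products):
  N–H: 4 × 382 = 1528
  N–N: 1 × 167 = 167
  Σ(formed) = 1695 kJ
ΔH = Σ(broken) − Σ(formed) = 1848 − 1695 = +153 kJ

ΔH ≈ +153 kJ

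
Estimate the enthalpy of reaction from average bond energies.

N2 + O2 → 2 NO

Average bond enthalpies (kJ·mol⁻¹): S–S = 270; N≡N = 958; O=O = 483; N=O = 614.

ΔH ≈ +213 kJ

Bonds broken (reactants):
  N≡N: 1 × 958 = 958
  O=O: 1 × 483 = 483
  Σ(broken) = 1441 kJ
Bonds formed (products):
  N=O: 2 × 614 = 1228
  Σ(formed) = 1228 kJ
ΔH = Σ(broken) − Σ(formed) = 1441 − 1228 = +213 kJ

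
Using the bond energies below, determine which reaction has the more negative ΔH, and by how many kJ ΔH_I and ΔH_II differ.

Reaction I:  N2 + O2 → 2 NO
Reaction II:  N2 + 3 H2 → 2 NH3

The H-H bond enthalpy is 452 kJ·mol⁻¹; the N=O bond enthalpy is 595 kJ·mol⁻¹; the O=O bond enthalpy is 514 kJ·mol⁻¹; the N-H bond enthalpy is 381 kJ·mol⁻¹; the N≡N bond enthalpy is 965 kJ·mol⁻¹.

Reaction II, by 254 kJ

Reaction I:
  Bonds broken (reactants):
    N≡N: 1 × 965 = 965
    O=O: 1 × 514 = 514
    Σ(broken) = 1479 kJ
  Bonds formed (products):
    N=O: 2 × 595 = 1190
    Σ(formed) = 1190 kJ
  ΔH_I = 1479 − 1190 = +289 kJ
Reaction II:
  Bonds broken (reactants):
    H-H: 3 × 452 = 1356
    N≡N: 1 × 965 = 965
    Σ(broken) = 2321 kJ
  Bonds formed (products):
    N-H: 6 × 381 = 2286
    Σ(formed) = 2286 kJ
  ΔH_II = 2321 − 2286 = +35 kJ
ΔH_I − ΔH_II = +254 kJ, so reaction II has the more negative ΔH; |ΔH_I − ΔH_II| = 254 kJ.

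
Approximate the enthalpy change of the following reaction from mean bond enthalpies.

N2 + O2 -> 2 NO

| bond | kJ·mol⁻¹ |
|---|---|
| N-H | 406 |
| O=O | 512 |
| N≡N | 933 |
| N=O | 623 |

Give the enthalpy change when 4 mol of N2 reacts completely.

ΔH = +796 kJ

Bonds broken (reactants):
  N≡N: 1 × 933 = 933
  O=O: 1 × 512 = 512
  Σ(broken) = 1445 kJ
Bonds formed (products):
  N=O: 2 × 623 = 1246
  Σ(formed) = 1246 kJ
ΔH = Σ(broken) − Σ(formed) = 1445 − 1246 = +199 kJ
For 4× the reaction as written: 4 × (+199) = +796 kJ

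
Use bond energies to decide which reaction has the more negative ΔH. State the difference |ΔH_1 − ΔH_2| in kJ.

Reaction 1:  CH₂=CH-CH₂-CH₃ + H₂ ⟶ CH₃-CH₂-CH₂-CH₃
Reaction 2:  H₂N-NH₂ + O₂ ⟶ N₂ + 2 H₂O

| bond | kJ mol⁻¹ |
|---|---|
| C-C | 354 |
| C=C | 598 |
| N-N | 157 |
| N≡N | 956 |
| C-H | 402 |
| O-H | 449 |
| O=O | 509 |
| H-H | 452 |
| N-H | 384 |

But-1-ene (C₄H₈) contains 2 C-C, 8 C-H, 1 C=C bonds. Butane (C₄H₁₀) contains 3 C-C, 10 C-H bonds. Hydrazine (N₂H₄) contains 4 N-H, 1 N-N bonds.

Reaction 2, by 442 kJ

Reaction 1:
  Bonds broken (reactants):
    C-C: 2 × 354 = 708
    C-H: 8 × 402 = 3216
    C=C: 1 × 598 = 598
    H-H: 1 × 452 = 452
    Σ(broken) = 4974 kJ
  Bonds formed (products):
    C-C: 3 × 354 = 1062
    C-H: 10 × 402 = 4020
    Σ(formed) = 5082 kJ
  ΔH_1 = 4974 − 5082 = −108 kJ
Reaction 2:
  Bonds broken (reactants):
    N-H: 4 × 384 = 1536
    N-N: 1 × 157 = 157
    O=O: 1 × 509 = 509
    Σ(broken) = 2202 kJ
  Bonds formed (products):
    N≡N: 1 × 956 = 956
    O-H: 4 × 449 = 1796
    Σ(formed) = 2752 kJ
  ΔH_2 = 2202 − 2752 = −550 kJ
ΔH_1 − ΔH_2 = +442 kJ, so reaction 2 has the more negative ΔH; |ΔH_1 − ΔH_2| = 442 kJ.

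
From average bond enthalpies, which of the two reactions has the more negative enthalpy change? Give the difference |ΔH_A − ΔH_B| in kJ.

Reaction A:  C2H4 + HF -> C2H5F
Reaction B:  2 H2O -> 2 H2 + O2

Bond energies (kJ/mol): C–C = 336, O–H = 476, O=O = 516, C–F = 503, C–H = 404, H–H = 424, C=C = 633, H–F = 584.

Reaction A:
  Bonds broken (reactants):
    C–H: 4 × 404 = 1616
    C=C: 1 × 633 = 633
    H–F: 1 × 584 = 584
    Σ(broken) = 2833 kJ
  Bonds formed (products):
    C–C: 1 × 336 = 336
    C–F: 1 × 503 = 503
    C–H: 5 × 404 = 2020
    Σ(formed) = 2859 kJ
  ΔH_A = 2833 − 2859 = −26 kJ
Reaction B:
  Bonds broken (reactants):
    O–H: 4 × 476 = 1904
    Σ(broken) = 1904 kJ
  Bonds formed (products):
    H–H: 2 × 424 = 848
    O=O: 1 × 516 = 516
    Σ(formed) = 1364 kJ
  ΔH_B = 1904 − 1364 = +540 kJ
ΔH_A − ΔH_B = −566 kJ, so reaction A has the more negative ΔH; |ΔH_A − ΔH_B| = 566 kJ.

Reaction A, by 566 kJ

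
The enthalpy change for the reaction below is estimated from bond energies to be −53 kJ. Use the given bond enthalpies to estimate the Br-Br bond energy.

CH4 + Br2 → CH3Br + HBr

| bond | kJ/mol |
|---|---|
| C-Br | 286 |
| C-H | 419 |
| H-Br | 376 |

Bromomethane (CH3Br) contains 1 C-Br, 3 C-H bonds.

Let D be the Br-Br bond energy.
Σ(broken) = 1×D + 4×419 = 1676 + D
Σ(formed) = 1×286 + 3×419 + 1×376 = 1919
ΔH = Σ(broken) − Σ(formed) = (1676 + D) − (1919) = −243 + D
Setting this equal to −53 kJ gives D = 190 kJ/mol.

D(Br-Br) ≈ 190 kJ/mol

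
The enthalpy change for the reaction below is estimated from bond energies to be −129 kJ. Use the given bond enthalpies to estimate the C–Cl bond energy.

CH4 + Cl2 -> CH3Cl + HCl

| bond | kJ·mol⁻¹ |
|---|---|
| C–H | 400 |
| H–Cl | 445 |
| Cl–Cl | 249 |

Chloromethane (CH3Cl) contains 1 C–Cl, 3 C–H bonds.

Let D be the C–Cl bond energy.
Σ(broken) = 4×400 + 1×249 = 1849
Σ(formed) = 1×D + 3×400 + 1×445 = 1645 + D
ΔH = Σ(broken) − Σ(formed) = (1849) − (1645 + D) = +204 − D
Setting this equal to −129 kJ gives D = 333 kJ/mol.

D(C–Cl) ≈ 333 kJ/mol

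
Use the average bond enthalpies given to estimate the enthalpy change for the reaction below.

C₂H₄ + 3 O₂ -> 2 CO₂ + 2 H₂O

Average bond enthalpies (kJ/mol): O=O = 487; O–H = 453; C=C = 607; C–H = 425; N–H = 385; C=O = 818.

Bonds broken (reactants):
  C–H: 4 × 425 = 1700
  C=C: 1 × 607 = 607
  O=O: 3 × 487 = 1461
  Σ(broken) = 3768 kJ
Bonds formed (products):
  C=O: 4 × 818 = 3272
  O–H: 4 × 453 = 1812
  Σ(formed) = 5084 kJ
ΔH = Σ(broken) − Σ(formed) = 3768 − 5084 = −1316 kJ

ΔH ≈ −1316 kJ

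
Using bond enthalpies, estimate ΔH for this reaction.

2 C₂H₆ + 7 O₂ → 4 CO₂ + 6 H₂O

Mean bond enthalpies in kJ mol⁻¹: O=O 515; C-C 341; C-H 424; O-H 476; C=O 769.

Bonds broken (reactants):
  C-C: 2 × 341 = 682
  C-H: 12 × 424 = 5088
  O=O: 7 × 515 = 3605
  Σ(broken) = 9375 kJ
Bonds formed (products):
  C=O: 8 × 769 = 6152
  O-H: 12 × 476 = 5712
  Σ(formed) = 11864 kJ
ΔH = Σ(broken) − Σ(formed) = 9375 − 11864 = −2489 kJ

ΔH ≈ −2489 kJ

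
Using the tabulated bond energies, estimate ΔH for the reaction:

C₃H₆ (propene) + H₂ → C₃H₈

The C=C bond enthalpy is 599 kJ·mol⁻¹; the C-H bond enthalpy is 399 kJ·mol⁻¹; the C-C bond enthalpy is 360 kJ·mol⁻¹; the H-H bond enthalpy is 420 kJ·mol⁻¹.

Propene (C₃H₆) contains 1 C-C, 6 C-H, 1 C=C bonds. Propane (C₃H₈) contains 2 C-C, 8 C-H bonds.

ΔH ≈ −139 kJ

Bonds broken (reactants):
  C-C: 1 × 360 = 360
  C-H: 6 × 399 = 2394
  C=C: 1 × 599 = 599
  H-H: 1 × 420 = 420
  Σ(broken) = 3773 kJ
Bonds formed (products):
  C-C: 2 × 360 = 720
  C-H: 8 × 399 = 3192
  Σ(formed) = 3912 kJ
ΔH = Σ(broken) − Σ(formed) = 3773 − 3912 = −139 kJ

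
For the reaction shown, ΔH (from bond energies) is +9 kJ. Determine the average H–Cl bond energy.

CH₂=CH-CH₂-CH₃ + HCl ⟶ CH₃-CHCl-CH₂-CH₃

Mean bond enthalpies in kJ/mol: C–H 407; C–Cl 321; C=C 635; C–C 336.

D(H–Cl) ≈ 438 kJ/mol

Let D be the H–Cl bond energy.
Σ(broken) = 2×336 + 8×407 + 1×635 + 1×D = 4563 + D
Σ(formed) = 3×336 + 1×321 + 9×407 = 4992
ΔH = Σ(broken) − Σ(formed) = (4563 + D) − (4992) = −429 + D
Setting this equal to +9 kJ gives D = 438 kJ/mol.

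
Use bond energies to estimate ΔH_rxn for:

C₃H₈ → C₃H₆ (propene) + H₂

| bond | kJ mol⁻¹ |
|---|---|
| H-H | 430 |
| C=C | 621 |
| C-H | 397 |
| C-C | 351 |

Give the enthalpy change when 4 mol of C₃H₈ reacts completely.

ΔH = +376 kJ

Bonds broken (reactants):
  C-C: 2 × 351 = 702
  C-H: 8 × 397 = 3176
  Σ(broken) = 3878 kJ
Bonds formed (products):
  C-C: 1 × 351 = 351
  C-H: 6 × 397 = 2382
  C=C: 1 × 621 = 621
  H-H: 1 × 430 = 430
  Σ(formed) = 3784 kJ
ΔH = Σ(broken) − Σ(formed) = 3878 − 3784 = +94 kJ
For 4× the reaction as written: 4 × (+94) = +376 kJ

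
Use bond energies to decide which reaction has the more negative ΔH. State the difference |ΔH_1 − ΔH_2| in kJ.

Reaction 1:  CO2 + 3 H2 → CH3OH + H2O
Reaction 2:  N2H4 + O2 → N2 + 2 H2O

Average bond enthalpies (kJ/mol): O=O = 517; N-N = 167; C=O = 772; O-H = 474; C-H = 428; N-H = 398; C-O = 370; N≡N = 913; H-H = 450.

Reaction 1:
  Bonds broken (reactants):
    C=O: 2 × 772 = 1544
    H-H: 3 × 450 = 1350
    Σ(broken) = 2894 kJ
  Bonds formed (products):
    C-H: 3 × 428 = 1284
    C-O: 1 × 370 = 370
    O-H: 3 × 474 = 1422
    Σ(formed) = 3076 kJ
  ΔH_1 = 2894 − 3076 = −182 kJ
Reaction 2:
  Bonds broken (reactants):
    N-H: 4 × 398 = 1592
    N-N: 1 × 167 = 167
    O=O: 1 × 517 = 517
    Σ(broken) = 2276 kJ
  Bonds formed (products):
    N≡N: 1 × 913 = 913
    O-H: 4 × 474 = 1896
    Σ(formed) = 2809 kJ
  ΔH_2 = 2276 − 2809 = −533 kJ
ΔH_1 − ΔH_2 = +351 kJ, so reaction 2 has the more negative ΔH; |ΔH_1 − ΔH_2| = 351 kJ.

Reaction 2, by 351 kJ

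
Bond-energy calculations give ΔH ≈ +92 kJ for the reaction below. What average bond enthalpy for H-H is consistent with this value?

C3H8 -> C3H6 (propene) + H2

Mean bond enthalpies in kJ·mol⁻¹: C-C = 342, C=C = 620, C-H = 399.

Let D be the H-H bond energy.
Σ(broken) = 2×342 + 8×399 = 3876
Σ(formed) = 1×342 + 6×399 + 1×620 + 1×D = 3356 + D
ΔH = Σ(broken) − Σ(formed) = (3876) − (3356 + D) = +520 − D
Setting this equal to +92 kJ gives D = 428 kJ/mol.

D(H-H) ≈ 428 kJ/mol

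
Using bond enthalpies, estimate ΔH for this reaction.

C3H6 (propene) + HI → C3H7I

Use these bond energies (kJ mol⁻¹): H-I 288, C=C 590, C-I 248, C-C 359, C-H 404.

ΔH ≈ −133 kJ

Bonds broken (reactants):
  C-C: 1 × 359 = 359
  C-H: 6 × 404 = 2424
  C=C: 1 × 590 = 590
  H-I: 1 × 288 = 288
  Σ(broken) = 3661 kJ
Bonds formed (products):
  C-C: 2 × 359 = 718
  C-H: 7 × 404 = 2828
  C-I: 1 × 248 = 248
  Σ(formed) = 3794 kJ
ΔH = Σ(broken) − Σ(formed) = 3661 − 3794 = −133 kJ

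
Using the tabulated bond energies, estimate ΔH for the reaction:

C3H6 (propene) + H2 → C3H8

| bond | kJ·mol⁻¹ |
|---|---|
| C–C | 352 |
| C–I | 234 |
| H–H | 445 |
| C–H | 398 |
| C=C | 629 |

ΔH ≈ −74 kJ

Bonds broken (reactants):
  C–C: 1 × 352 = 352
  C–H: 6 × 398 = 2388
  C=C: 1 × 629 = 629
  H–H: 1 × 445 = 445
  Σ(broken) = 3814 kJ
Bonds formed (products):
  C–C: 2 × 352 = 704
  C–H: 8 × 398 = 3184
  Σ(formed) = 3888 kJ
ΔH = Σ(broken) − Σ(formed) = 3814 − 3888 = −74 kJ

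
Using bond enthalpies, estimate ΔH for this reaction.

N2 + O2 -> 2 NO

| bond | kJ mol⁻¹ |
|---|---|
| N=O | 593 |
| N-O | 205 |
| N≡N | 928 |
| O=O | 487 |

ΔH ≈ +229 kJ

Bonds broken (reactants):
  N≡N: 1 × 928 = 928
  O=O: 1 × 487 = 487
  Σ(broken) = 1415 kJ
Bonds formed (products):
  N=O: 2 × 593 = 1186
  Σ(formed) = 1186 kJ
ΔH = Σ(broken) − Σ(formed) = 1415 − 1186 = +229 kJ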